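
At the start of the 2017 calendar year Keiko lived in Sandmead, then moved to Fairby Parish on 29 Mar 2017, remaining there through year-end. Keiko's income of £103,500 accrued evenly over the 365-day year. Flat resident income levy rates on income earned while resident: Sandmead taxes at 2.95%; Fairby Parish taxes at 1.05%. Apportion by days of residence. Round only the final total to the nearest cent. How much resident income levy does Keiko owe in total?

Sandmead, 1 Jan – 28 Mar 2017: 87 days → £103,500 × 2.95% × 87/365 = £727.7610
Fairby Parish, 29 Mar – 31 Dec 2017: 278 days → £103,500 × 1.05% × 278/365 = £827.7164
Total = £1,555.4774

£1,555.48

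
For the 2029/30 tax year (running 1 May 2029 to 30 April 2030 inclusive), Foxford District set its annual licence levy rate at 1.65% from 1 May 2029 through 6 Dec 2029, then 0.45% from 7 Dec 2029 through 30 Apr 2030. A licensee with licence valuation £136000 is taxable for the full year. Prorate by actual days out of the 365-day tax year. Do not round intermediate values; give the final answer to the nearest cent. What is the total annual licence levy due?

1 May – 6 Dec 2029: 220 days at 1.65% → £136000 × 1.65% × 220/365 = £1352.5479
7 Dec 2029 – 30 Apr 2030: 145 days at 0.45% → £136000 × 0.45% × 145/365 = £243.1233
Total = £1595.6712

£1595.67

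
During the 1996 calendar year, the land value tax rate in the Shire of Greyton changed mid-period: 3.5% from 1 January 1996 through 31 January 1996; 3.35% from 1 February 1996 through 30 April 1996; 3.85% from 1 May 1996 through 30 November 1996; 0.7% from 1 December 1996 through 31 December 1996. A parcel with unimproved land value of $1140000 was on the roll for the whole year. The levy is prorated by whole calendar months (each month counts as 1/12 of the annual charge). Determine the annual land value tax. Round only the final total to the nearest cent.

$39140.00

1 January – 31 January 1996: 1 month at 3.5% → $1140000 × 3.5% × 1/12 = $3325.0000
1 February – 30 April 1996: 3 months at 3.35% → $1140000 × 3.35% × 3/12 = $9547.5000
1 May – 30 November 1996: 7 months at 3.85% → $1140000 × 3.85% × 7/12 = $25602.5000
1 December – 31 December 1996: 1 month at 0.7% → $1140000 × 0.7% × 1/12 = $665.0000
Total = $39140.0000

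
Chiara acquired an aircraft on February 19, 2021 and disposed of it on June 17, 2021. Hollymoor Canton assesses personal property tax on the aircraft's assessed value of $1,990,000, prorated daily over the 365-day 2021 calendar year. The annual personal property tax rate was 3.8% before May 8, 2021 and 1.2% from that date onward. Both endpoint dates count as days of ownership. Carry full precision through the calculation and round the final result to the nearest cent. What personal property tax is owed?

February 19 – May 7, 2021: 78 days at 3.8% → $1,990,000 × 3.8% × 78/365 = $16,159.8904
May 8 – June 17, 2021: 41 days at 1.2% → $1,990,000 × 1.2% × 41/365 = $2,682.4110
Total = $18,842.3014

$18,842.30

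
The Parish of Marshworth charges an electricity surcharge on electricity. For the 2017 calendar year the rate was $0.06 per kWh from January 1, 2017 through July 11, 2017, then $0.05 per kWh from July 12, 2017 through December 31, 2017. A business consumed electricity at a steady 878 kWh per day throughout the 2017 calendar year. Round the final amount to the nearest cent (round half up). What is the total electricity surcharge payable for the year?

January 1 – July 11, 2017: 192 days × 878 kWh/day = 168,576 kWh at $0.06/kWh → $10114.56
July 12 – December 31, 2017: 173 days × 878 kWh/day = 151,894 kWh at $0.05/kWh → $7594.70

$17709.26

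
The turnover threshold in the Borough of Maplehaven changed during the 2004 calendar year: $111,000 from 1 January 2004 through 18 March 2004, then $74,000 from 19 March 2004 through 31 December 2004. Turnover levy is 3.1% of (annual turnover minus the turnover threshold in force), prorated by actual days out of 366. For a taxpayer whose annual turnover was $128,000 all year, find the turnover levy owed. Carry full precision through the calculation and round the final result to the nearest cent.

$1,429.56

1 January – 18 March 2004: 78 days, exemption $111,000 → ($128,000 − $111,000) × 3.1% × 78/366 = $112.3115
19 March – 31 December 2004: 288 days, exemption $74,000 → ($128,000 − $74,000) × 3.1% × 288/366 = $1,317.2459
Total = $1,429.5574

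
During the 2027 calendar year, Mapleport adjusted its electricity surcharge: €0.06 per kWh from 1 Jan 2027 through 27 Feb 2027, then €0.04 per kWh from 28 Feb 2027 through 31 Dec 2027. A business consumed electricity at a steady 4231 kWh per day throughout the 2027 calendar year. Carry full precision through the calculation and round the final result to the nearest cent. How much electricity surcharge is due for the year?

1 Jan – 27 Feb 2027: 58 days × 4231 kWh/day = 245,398 kWh at €0.06/kWh → €14,723.88
28 Feb – 31 Dec 2027: 307 days × 4231 kWh/day = 1,298,917 kWh at €0.04/kWh → €51,956.68

€66,680.56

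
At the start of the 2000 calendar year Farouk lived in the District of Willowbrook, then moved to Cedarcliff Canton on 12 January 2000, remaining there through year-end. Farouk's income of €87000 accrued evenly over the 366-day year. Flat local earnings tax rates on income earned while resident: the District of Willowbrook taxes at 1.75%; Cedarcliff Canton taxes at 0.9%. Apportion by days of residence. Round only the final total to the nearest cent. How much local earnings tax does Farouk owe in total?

€805.23

The District of Willowbrook, 1 January – 11 January 2000: 11 days → €87000 × 1.75% × 11/366 = €45.7582
Cedarcliff Canton, 12 January – 31 December 2000: 355 days → €87000 × 0.9% × 355/366 = €759.4672
Total = €805.2254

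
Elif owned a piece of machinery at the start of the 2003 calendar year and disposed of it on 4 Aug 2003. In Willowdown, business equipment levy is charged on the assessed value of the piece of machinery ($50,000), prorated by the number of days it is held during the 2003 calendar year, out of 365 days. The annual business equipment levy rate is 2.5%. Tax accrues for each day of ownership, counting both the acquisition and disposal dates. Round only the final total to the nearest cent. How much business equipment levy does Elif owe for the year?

Days held (1 Jan – 4 Aug 2003): 216 out of 365
Tax = $50,000 × 2.5% × 216/365 = $739.7260

$739.73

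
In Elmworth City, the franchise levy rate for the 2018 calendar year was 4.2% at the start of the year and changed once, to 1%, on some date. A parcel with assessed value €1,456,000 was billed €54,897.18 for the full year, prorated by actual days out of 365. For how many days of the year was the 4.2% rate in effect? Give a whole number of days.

316 days

Let d = days at the first rate; then 365 − d days at the second rate.
€1,456,000 × [4.2%·d + 1%·(365−d)] / 365 = €54,897.18
Solving gives d = 316, so the new rate took effect on 13 Nov 2018.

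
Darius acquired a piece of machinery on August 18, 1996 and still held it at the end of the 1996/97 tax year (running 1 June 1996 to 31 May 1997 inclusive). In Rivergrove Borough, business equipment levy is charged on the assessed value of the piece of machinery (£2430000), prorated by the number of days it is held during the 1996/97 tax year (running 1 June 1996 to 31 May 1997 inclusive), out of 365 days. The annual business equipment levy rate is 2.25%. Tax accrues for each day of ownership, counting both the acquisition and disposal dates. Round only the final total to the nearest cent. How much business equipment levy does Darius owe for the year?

£42991.03

Days held (August 18, 1996 – May 31, 1997): 287 out of 365
Tax = £2430000 × 2.25% × 287/365 = £42991.0274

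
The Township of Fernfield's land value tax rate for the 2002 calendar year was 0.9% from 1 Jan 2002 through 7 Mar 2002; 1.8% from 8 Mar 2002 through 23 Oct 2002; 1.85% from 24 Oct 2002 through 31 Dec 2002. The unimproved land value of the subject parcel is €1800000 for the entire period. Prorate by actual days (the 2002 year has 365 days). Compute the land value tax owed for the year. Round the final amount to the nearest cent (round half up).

€29640.82

1 Jan – 7 Mar 2002: 66 days at 0.9% → €1800000 × 0.9% × 66/365 = €2929.3151
8 Mar – 23 Oct 2002: 230 days at 1.8% → €1800000 × 1.8% × 230/365 = €20416.4384
24 Oct – 31 Dec 2002: 69 days at 1.85% → €1800000 × 1.85% × 69/365 = €6295.0685
Total = €29640.8219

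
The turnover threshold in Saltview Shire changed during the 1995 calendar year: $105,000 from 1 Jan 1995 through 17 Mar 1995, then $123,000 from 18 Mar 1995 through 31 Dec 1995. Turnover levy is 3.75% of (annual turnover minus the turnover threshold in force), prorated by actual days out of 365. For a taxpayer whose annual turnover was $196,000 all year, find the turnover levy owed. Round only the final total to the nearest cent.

$2,878.05

1 Jan – 17 Mar 1995: 76 days, exemption $105,000 → ($196,000 − $105,000) × 3.75% × 76/365 = $710.5479
18 Mar – 31 Dec 1995: 289 days, exemption $123,000 → ($196,000 − $123,000) × 3.75% × 289/365 = $2,167.5000
Total = $2,878.0479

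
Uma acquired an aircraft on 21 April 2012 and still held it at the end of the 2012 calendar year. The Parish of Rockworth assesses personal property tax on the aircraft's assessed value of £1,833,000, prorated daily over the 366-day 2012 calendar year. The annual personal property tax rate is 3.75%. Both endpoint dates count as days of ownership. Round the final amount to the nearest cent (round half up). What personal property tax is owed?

£47,890.88

Days held (21 April – 31 December 2012): 255 out of 366
Tax = £1,833,000 × 3.75% × 255/366 = £47,890.8811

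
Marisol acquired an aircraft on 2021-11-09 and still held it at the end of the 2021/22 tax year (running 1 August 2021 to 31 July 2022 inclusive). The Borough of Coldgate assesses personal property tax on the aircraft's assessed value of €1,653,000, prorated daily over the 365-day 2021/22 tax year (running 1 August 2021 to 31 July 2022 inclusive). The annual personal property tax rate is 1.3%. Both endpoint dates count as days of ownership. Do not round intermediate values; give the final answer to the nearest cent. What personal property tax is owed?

€15,601.60

Days held (2021-11-09 to 2022-07-31): 265 out of 365
Tax = €1,653,000 × 1.3% × 265/365 = €15,601.6027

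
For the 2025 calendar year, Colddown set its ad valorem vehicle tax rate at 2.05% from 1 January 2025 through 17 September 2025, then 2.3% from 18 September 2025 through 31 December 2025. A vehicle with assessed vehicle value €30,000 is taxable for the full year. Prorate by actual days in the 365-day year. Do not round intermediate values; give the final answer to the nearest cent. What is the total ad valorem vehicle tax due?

€636.58

1 January – 17 September 2025: 260 days at 2.05% → €30,000 × 2.05% × 260/365 = €438.0822
18 September – 31 December 2025: 105 days at 2.3% → €30,000 × 2.3% × 105/365 = €198.4932
Total = €636.5753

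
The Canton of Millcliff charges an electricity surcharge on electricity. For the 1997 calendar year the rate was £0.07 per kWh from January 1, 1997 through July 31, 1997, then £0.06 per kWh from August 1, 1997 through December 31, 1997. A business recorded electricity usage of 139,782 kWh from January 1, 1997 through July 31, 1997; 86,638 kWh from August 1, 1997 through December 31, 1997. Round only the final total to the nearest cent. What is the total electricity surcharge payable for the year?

£14,983.02

January 1 – July 31, 1997: 139,782 kWh at £0.07/kWh → £9,784.74
August 1 – December 31, 1997: 86,638 kWh at £0.06/kWh → £5,198.28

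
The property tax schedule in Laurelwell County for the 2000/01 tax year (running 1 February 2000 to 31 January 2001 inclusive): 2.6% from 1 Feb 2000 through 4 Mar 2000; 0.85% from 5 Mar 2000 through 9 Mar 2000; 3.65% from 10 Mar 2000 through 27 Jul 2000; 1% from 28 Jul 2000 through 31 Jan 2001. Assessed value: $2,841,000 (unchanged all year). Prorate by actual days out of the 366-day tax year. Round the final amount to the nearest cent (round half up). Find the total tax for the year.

1 Feb – 4 Mar 2000: 33 days at 2.6% → $2,841,000 × 2.6% × 33/366 = $6,660.0492
5 Mar – 9 Mar 2000: 5 days at 0.85% → $2,841,000 × 0.85% × 5/366 = $329.8975
10 Mar – 27 Jul 2000: 140 days at 3.65% → $2,841,000 × 3.65% × 140/366 = $39,665.3279
28 Jul 2000 – 31 Jan 2001: 188 days at 1% → $2,841,000 × 1% × 188/366 = $14,593.1148
Total = $61,248.3893

$61,248.39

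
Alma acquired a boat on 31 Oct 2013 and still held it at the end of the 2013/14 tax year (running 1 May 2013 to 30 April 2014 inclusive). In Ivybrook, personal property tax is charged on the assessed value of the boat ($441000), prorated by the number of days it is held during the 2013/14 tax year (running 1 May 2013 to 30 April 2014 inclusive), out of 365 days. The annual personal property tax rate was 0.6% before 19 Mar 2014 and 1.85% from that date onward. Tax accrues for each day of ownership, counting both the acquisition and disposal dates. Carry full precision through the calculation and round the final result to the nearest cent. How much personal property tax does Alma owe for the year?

31 Oct 2013 – 18 Mar 2014: 139 days at 0.6% → $441000 × 0.6% × 139/365 = $1007.6548
19 Mar – 30 Apr 2014: 43 days at 1.85% → $441000 × 1.85% × 43/365 = $961.1384
Total = $1968.7932

$1968.79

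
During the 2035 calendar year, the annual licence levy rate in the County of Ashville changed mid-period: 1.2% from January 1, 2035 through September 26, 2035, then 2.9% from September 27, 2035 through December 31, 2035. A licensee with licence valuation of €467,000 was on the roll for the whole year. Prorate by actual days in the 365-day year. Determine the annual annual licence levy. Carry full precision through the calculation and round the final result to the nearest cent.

€7,692.07

January 1 – September 26, 2035: 269 days at 1.2% → €467,000 × 1.2% × 269/365 = €4,130.0712
September 27 – December 31, 2035: 96 days at 2.9% → €467,000 × 2.9% × 96/365 = €3,561.9945
Total = €7,692.0658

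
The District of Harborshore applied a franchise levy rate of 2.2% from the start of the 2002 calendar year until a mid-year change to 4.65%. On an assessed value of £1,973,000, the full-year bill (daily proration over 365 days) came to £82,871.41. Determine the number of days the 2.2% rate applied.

Let d = days at the first rate; then 365 − d days at the second rate.
£1,973,000 × [2.2%·d + 4.65%·(365−d)] / 365 = £82,871.41
Solving gives d = 67, so the new rate took effect on March 9, 2002.

67 days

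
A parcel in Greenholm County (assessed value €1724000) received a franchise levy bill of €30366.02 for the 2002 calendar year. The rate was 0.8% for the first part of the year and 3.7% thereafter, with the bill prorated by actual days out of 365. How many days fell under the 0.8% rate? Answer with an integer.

Let d = days at the first rate; then 365 − d days at the second rate.
€1724000 × [0.8%·d + 3.7%·(365−d)] / 365 = €30366.02
Solving gives d = 244, so the new rate took effect on 2 Sep 2002.

244 days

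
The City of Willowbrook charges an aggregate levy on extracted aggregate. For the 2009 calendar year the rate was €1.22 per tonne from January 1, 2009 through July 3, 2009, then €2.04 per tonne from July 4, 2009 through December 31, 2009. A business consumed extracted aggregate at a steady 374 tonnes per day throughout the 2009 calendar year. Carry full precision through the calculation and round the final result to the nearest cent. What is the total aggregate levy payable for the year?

€222051.28

January 1 – July 3, 2009: 184 days × 374 tonnes/day = 68,816 tonnes at €1.22/tonne → €83955.52
July 4 – December 31, 2009: 181 days × 374 tonnes/day = 67,694 tonnes at €2.04/tonne → €138095.76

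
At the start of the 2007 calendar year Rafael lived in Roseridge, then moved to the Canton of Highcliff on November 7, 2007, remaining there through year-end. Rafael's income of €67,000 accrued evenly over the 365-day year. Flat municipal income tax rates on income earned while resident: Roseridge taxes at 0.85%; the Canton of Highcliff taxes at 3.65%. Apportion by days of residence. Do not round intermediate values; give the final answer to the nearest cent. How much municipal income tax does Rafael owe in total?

Roseridge, January 1 – November 6, 2007: 310 days → €67,000 × 0.85% × 310/365 = €483.6849
The Canton of Highcliff, November 7 – December 31, 2007: 55 days → €67,000 × 3.65% × 55/365 = €368.5000
Total = €852.1849

€852.18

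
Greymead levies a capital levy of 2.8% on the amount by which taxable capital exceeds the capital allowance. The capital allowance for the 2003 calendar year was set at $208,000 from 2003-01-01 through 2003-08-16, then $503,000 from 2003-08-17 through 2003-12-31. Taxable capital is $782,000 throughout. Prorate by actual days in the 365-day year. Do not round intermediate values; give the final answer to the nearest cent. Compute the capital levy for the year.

2003-01-01 to 2003-08-16: 228 days, exemption $208,000 → ($782,000 − $208,000) × 2.8% × 228/365 = $10,039.4959
2003-08-17 to 2003-12-31: 137 days, exemption $503,000 → ($782,000 − $503,000) × 2.8% × 137/365 = $2,932.1753
Total = $12,971.6712

$12,971.67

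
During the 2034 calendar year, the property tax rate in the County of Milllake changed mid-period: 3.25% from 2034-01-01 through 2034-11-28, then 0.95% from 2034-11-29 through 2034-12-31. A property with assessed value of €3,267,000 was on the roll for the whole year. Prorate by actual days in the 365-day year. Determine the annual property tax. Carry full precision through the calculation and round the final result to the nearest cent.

€99,383.93

2034-01-01 to 2034-11-28: 332 days at 3.25% → €3,267,000 × 3.25% × 332/365 = €96,577.8904
2034-11-29 to 2034-12-31: 33 days at 0.95% → €3,267,000 × 0.95% × 33/365 = €2,806.0397
Total = €99,383.9301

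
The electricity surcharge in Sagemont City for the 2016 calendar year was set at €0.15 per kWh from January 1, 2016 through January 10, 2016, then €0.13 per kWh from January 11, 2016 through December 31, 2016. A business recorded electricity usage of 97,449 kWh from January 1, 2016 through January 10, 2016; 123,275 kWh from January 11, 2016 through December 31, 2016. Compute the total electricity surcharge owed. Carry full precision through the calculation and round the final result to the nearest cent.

January 1 – January 10, 2016: 97,449 kWh at €0.15/kWh → €14617.35
January 11 – December 31, 2016: 123,275 kWh at €0.13/kWh → €16025.75

€30643.10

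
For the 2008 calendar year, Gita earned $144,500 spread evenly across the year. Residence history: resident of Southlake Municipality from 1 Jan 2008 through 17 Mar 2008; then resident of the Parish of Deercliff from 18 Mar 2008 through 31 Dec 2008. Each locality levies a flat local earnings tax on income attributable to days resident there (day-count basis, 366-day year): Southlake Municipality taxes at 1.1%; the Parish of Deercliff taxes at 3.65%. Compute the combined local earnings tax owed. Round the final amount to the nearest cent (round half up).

$4,499.04

Southlake Municipality, 1 Jan – 17 Mar 2008: 77 days → $144,500 × 1.1% × 77/366 = $334.4030
The Parish of Deercliff, 18 Mar – 31 Dec 2008: 289 days → $144,500 × 3.65% × 289/366 = $4,164.6400
Total = $4,499.0430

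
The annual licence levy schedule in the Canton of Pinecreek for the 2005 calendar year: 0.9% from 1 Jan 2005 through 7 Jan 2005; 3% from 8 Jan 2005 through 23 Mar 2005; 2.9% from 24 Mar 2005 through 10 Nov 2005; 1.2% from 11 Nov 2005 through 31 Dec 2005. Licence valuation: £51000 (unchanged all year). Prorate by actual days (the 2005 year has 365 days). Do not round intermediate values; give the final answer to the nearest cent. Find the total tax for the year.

£1348.78

1 Jan – 7 Jan 2005: 7 days at 0.9% → £51000 × 0.9% × 7/365 = £8.8027
8 Jan – 23 Mar 2005: 75 days at 3% → £51000 × 3% × 75/365 = £314.3836
24 Mar – 10 Nov 2005: 232 days at 2.9% → £51000 × 2.9% × 232/365 = £940.0767
11 Nov – 31 Dec 2005: 51 days at 1.2% → £51000 × 1.2% × 51/365 = £85.5123
Total = £1348.7753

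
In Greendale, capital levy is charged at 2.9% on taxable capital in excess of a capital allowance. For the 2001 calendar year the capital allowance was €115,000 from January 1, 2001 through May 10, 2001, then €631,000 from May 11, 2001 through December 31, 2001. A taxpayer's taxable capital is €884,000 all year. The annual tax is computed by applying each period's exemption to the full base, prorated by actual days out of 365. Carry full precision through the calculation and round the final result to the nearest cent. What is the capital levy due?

€12,666.64

January 1 – May 10, 2001: 130 days, exemption €115,000 → (€884,000 − €115,000) × 2.9% × 130/365 = €7,942.8219
May 11 – December 31, 2001: 235 days, exemption €631,000 → (€884,000 − €631,000) × 2.9% × 235/365 = €4,723.8219
Total = €12,666.6438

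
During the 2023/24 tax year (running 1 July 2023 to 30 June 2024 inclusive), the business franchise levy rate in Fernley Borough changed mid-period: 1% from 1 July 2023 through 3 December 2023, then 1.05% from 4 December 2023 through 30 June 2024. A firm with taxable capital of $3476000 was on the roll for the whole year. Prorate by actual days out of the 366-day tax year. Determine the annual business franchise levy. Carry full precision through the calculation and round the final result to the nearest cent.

$35757.21

1 July – 3 December 2023: 156 days at 1% → $3476000 × 1% × 156/366 = $14815.7377
4 December 2023 – 30 June 2024: 210 days at 1.05% → $3476000 × 1.05% × 210/366 = $20941.4754
Total = $35757.2131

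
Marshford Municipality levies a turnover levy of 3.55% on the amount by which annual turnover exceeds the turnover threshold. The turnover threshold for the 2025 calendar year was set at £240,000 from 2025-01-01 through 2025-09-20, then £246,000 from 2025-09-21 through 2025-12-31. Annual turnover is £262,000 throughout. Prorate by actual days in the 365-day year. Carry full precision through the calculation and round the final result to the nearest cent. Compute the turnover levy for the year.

£721.48

2025-01-01 to 2025-09-20: 263 days, exemption £240,000 → (£262,000 − £240,000) × 3.55% × 263/365 = £562.7479
2025-09-21 to 2025-12-31: 102 days, exemption £246,000 → (£262,000 − £246,000) × 3.55% × 102/365 = £158.7288
Total = £721.4767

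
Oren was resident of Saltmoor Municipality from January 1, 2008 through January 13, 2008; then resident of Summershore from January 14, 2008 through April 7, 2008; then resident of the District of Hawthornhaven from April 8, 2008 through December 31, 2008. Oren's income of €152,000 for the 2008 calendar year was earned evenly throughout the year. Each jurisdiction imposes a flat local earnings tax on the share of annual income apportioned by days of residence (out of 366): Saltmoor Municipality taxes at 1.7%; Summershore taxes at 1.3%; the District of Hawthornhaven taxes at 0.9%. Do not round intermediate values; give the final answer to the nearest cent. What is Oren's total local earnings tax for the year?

Saltmoor Municipality, January 1 – January 13, 2008: 13 days → €152,000 × 1.7% × 13/366 = €91.7814
Summershore, January 14 – April 7, 2008: 85 days → €152,000 × 1.3% × 85/366 = €458.9071
The District of Hawthornhaven, April 8 – December 31, 2008: 268 days → €152,000 × 0.9% × 268/366 = €1,001.7049
Total = €1,552.3934

€1,552.39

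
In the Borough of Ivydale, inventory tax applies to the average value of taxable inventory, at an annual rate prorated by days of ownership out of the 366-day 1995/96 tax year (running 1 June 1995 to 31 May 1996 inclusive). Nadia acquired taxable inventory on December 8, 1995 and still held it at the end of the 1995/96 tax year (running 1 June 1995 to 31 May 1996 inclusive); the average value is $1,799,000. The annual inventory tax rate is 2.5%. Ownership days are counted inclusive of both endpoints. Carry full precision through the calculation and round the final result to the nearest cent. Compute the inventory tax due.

Days held (December 8, 1995 – May 31, 1996): 176 out of 366
Tax = $1,799,000 × 2.5% × 176/366 = $21,627.3224

$21,627.32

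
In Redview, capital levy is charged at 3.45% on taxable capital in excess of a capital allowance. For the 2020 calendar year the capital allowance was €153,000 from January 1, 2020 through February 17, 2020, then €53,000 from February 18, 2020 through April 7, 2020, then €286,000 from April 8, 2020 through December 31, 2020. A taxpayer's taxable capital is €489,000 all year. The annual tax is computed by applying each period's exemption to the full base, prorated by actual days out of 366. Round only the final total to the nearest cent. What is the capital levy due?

January 1 – February 17, 2020: 48 days, exemption €153,000 → (€489,000 − €153,000) × 3.45% × 48/366 = €1,520.2623
February 18 – April 7, 2020: 50 days, exemption €53,000 → (€489,000 − €53,000) × 3.45% × 50/366 = €2,054.9180
April 8 – December 31, 2020: 268 days, exemption €286,000 → (€489,000 − €286,000) × 3.45% × 268/366 = €5,128.2459
Total = €8,703.4262

€8,703.43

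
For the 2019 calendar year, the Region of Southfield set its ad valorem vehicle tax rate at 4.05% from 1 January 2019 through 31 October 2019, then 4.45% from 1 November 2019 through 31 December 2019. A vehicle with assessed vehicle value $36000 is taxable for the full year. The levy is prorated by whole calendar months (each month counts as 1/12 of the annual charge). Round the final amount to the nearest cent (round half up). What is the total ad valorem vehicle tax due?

1 January – 31 October 2019: 10 months at 4.05% → $36000 × 4.05% × 10/12 = $1215.0000
1 November – 31 December 2019: 2 months at 4.45% → $36000 × 4.45% × 2/12 = $267.0000
Total = $1482.0000

$1482.00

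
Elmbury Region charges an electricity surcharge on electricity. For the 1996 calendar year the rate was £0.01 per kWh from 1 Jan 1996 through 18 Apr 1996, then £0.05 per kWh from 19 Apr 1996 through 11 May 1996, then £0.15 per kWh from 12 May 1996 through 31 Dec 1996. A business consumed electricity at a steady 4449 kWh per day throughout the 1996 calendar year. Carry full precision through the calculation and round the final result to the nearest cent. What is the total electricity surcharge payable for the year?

£166,125.66

1 Jan – 18 Apr 1996: 109 days × 4449 kWh/day = 484,941 kWh at £0.01/kWh → £4,849.41
19 Apr – 11 May 1996: 23 days × 4449 kWh/day = 102,327 kWh at £0.05/kWh → £5,116.35
12 May – 31 Dec 1996: 234 days × 4449 kWh/day = 1,041,066 kWh at £0.15/kWh → £156,159.90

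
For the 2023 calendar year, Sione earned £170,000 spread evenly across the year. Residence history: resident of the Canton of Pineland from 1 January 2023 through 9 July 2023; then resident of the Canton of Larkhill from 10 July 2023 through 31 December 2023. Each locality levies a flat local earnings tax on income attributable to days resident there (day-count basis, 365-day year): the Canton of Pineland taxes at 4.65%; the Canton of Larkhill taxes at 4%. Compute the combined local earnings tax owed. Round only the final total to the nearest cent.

The Canton of Pineland, 1 January – 9 July 2023: 190 days → £170,000 × 4.65% × 190/365 = £4,114.9315
The Canton of Larkhill, 10 July – 31 December 2023: 175 days → £170,000 × 4% × 175/365 = £3,260.2740
Total = £7,375.2055

£7,375.21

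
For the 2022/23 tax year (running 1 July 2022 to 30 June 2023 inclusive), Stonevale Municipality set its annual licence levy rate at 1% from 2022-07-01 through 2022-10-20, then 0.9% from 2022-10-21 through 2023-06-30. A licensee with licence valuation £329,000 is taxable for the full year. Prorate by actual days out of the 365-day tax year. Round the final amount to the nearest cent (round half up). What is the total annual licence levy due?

£3,061.95

2022-07-01 to 2022-10-20: 112 days at 1% → £329,000 × 1% × 112/365 = £1,009.5342
2022-10-21 to 2023-06-30: 253 days at 0.9% → £329,000 × 0.9% × 253/365 = £2,052.4192
Total = £3,061.9534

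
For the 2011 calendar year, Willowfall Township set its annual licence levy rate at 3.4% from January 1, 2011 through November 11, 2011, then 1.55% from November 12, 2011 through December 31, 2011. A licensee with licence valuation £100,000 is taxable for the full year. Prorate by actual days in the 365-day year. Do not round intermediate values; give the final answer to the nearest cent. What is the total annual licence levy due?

January 1 – November 11, 2011: 315 days at 3.4% → £100,000 × 3.4% × 315/365 = £2,934.2466
November 12 – December 31, 2011: 50 days at 1.55% → £100,000 × 1.55% × 50/365 = £212.3288
Total = £3,146.5753

£3,146.58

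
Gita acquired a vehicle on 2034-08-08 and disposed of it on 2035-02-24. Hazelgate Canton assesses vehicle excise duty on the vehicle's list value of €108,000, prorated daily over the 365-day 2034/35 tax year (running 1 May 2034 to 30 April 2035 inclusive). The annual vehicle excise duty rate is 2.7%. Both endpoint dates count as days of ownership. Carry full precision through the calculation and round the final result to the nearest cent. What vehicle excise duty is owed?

Days held (2034-08-08 to 2035-02-24): 201 out of 365
Tax = €108,000 × 2.7% × 201/365 = €1,605.7973

€1,605.80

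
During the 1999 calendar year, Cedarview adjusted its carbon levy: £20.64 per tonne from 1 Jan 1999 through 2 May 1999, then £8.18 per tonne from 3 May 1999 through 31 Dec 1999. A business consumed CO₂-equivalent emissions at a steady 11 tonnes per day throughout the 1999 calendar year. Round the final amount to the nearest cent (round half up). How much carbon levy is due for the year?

£49,564.02

1 Jan – 2 May 1999: 122 days × 11 tonnes/day = 1,342 tonnes at £20.64/tonne → £27,698.88
3 May – 31 Dec 1999: 243 days × 11 tonnes/day = 2,673 tonnes at £8.18/tonne → £21,865.14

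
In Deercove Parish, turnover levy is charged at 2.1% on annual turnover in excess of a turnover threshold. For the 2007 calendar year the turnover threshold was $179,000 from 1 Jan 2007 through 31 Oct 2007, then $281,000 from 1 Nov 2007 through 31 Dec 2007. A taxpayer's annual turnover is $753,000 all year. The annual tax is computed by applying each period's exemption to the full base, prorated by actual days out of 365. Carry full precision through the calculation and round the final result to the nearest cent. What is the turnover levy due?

1 Jan – 31 Oct 2007: 304 days, exemption $179,000 → ($753,000 − $179,000) × 2.1% × 304/365 = $10,039.4959
1 Nov – 31 Dec 2007: 61 days, exemption $281,000 → ($753,000 − $281,000) × 2.1% × 61/365 = $1,656.5260
Total = $11,696.0219

$11,696.02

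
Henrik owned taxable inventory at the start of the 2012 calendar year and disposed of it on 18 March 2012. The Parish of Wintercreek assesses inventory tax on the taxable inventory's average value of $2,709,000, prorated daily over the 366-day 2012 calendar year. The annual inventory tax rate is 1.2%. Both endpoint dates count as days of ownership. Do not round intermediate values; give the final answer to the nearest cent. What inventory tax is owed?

Days held (1 January – 18 March 2012): 78 out of 366
Tax = $2,709,000 × 1.2% × 78/366 = $6,927.9344

$6,927.93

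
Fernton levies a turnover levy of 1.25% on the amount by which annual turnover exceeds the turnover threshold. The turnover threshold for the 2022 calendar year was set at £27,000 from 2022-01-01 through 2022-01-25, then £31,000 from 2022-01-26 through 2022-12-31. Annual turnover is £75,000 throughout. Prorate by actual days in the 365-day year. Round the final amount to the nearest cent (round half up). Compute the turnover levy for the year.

£553.42

2022-01-01 to 2022-01-25: 25 days, exemption £27,000 → (£75,000 − £27,000) × 1.25% × 25/365 = £41.0959
2022-01-26 to 2022-12-31: 340 days, exemption £31,000 → (£75,000 − £31,000) × 1.25% × 340/365 = £512.3288
Total = £553.4247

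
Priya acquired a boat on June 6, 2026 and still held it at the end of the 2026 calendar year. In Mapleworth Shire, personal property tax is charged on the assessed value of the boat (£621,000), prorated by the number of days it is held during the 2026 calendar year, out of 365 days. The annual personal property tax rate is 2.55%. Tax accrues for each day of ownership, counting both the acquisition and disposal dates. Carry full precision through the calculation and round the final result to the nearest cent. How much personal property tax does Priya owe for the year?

£9,067.45

Days held (June 6 – December 31, 2026): 209 out of 365
Tax = £621,000 × 2.55% × 209/365 = £9,067.4507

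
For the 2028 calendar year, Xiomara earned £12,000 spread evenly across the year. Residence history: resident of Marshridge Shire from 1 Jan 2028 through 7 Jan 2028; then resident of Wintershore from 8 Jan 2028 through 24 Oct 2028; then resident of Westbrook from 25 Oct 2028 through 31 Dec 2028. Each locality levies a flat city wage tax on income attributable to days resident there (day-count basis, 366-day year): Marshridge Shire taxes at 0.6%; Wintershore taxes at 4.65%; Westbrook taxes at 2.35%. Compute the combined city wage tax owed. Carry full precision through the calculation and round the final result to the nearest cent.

£497.43

Marshridge Shire, 1 Jan – 7 Jan 2028: 7 days → £12,000 × 0.6% × 7/366 = £1.3770
Wintershore, 8 Jan – 24 Oct 2028: 291 days → £12,000 × 4.65% × 291/366 = £443.6557
Westbrook, 25 Oct – 31 Dec 2028: 68 days → £12,000 × 2.35% × 68/366 = £52.3934
Total = £497.4262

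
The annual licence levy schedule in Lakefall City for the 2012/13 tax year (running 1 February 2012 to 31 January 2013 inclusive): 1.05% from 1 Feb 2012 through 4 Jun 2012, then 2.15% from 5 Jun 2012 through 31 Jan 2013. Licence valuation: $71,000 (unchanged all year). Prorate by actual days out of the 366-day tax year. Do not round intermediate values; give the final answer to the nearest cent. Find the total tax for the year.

$1,259.77

1 Feb – 4 Jun 2012: 125 days at 1.05% → $71,000 × 1.05% × 125/366 = $254.6107
5 Jun 2012 – 31 Jan 2013: 241 days at 2.15% → $71,000 × 2.15% × 241/366 = $1,005.1544
Total = $1,259.7650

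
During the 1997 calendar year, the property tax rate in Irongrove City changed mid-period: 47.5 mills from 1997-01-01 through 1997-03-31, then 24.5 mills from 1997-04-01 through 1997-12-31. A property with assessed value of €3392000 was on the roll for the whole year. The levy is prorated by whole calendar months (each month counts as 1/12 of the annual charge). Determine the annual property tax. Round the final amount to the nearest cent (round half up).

€102608.00

1997-01-01 to 1997-03-31: 3 months at 47.5 mills → €3392000 × 4.75% × 3/12 = €40280.0000
1997-04-01 to 1997-12-31: 9 months at 24.5 mills → €3392000 × 2.45% × 9/12 = €62328.0000
Total = €102608.0000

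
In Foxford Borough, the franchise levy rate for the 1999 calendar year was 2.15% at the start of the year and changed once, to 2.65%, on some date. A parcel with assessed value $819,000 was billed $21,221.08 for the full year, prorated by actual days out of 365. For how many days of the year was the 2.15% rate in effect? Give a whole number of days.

43 days

Let d = days at the first rate; then 365 − d days at the second rate.
$819,000 × [2.15%·d + 2.65%·(365−d)] / 365 = $21,221.08
Solving gives d = 43, so the new rate took effect on February 13, 1999.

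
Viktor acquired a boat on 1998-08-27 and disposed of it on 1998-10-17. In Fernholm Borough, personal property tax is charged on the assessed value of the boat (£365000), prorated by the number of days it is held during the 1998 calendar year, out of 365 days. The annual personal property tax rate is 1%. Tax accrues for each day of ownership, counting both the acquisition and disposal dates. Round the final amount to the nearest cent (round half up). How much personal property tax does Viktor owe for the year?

£520.00

Days held (1998-08-27 to 1998-10-17): 52 out of 365
Tax = £365000 × 1% × 52/365 = £520.0000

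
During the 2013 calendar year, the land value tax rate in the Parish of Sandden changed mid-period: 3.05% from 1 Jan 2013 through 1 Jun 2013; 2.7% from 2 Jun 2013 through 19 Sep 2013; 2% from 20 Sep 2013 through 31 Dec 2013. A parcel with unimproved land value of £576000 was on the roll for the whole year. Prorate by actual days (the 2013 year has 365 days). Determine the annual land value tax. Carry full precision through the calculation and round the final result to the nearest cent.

1 Jan – 1 Jun 2013: 152 days at 3.05% → £576000 × 3.05% × 152/365 = £7315.9890
2 Jun – 19 Sep 2013: 110 days at 2.7% → £576000 × 2.7% × 110/365 = £4686.9041
20 Sep – 31 Dec 2013: 103 days at 2% → £576000 × 2% × 103/365 = £3250.8493
Total = £15253.7425

£15253.74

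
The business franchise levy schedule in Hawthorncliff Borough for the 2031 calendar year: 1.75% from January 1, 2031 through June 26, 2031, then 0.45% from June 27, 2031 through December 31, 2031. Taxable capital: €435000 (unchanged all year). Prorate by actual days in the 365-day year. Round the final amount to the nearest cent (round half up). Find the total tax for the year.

January 1 – June 26, 2031: 177 days at 1.75% → €435000 × 1.75% × 177/365 = €3691.5411
June 27 – December 31, 2031: 188 days at 0.45% → €435000 × 0.45% × 188/365 = €1008.2466
Total = €4699.7877

€4699.79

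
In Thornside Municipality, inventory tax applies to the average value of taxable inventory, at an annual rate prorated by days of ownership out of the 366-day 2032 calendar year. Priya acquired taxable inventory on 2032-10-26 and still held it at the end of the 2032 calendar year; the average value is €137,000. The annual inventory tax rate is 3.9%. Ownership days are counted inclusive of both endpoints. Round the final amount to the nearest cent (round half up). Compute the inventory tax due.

Days held (2032-10-26 to 2032-12-31): 67 out of 366
Tax = €137,000 × 3.9% × 67/366 = €978.0902

€978.09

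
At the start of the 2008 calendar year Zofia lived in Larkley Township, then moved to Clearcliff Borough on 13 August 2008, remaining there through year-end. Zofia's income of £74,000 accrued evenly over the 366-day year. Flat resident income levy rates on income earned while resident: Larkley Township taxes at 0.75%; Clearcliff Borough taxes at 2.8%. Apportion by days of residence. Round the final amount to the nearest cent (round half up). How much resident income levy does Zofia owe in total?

Larkley Township, 1 January – 12 August 2008: 225 days → £74,000 × 0.75% × 225/366 = £341.1885
Clearcliff Borough, 13 August – 31 December 2008: 141 days → £74,000 × 2.8% × 141/366 = £798.2295
Total = £1,139.4180

£1,139.42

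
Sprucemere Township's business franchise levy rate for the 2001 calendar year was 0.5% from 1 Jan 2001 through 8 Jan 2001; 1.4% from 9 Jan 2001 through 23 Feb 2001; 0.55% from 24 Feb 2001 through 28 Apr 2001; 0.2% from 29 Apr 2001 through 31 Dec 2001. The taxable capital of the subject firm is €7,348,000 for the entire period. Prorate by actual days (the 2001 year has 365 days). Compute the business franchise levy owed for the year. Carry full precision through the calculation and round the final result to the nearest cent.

1 Jan – 8 Jan 2001: 8 days at 0.5% → €7,348,000 × 0.5% × 8/365 = €805.2603
9 Jan – 23 Feb 2001: 46 days at 1.4% → €7,348,000 × 1.4% × 46/365 = €12,964.6904
24 Feb – 28 Apr 2001: 64 days at 0.55% → €7,348,000 × 0.55% × 64/365 = €7,086.2904
29 Apr – 31 Dec 2001: 247 days at 0.2% → €7,348,000 × 0.2% × 247/365 = €9,944.9644
Total = €30,801.2055

€30,801.21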